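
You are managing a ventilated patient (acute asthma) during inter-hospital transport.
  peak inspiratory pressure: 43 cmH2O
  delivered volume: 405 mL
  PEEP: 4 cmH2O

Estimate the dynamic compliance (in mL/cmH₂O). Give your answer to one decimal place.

Dynamic compliance = Vt / (PIP − PEEP) = 405 / (43 − 4) = 405 / 39.0 = 10.385 mL/cmH2O.

10.4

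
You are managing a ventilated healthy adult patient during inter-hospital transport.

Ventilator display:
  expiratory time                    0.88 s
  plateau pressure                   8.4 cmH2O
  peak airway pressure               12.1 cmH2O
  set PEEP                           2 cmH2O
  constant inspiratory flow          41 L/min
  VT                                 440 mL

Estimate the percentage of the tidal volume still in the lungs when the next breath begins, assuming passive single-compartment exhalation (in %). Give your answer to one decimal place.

9.4

Flow: 41 L/min ÷ 60 = 0.6833 L/s.
R = (PIP − Pplat)/V̇ = (12.1 − 8.4) / 0.6833 = 3.7/0.6833 = 5.415 cmH2O·s/L.
C = Vt/(Pplat − PEEP) = 440.0 / (8.4 − 2) = 440.0/6.4 = 68.75 mL/cmH2O.
τ = R × C = 5.415 × 0.06875 L/cmH2O = 0.3723 s.
Fraction remaining at end-expiration = e^(−Te/τ) = e^(−0.88/0.3723) = 0.09407 → 9.407%.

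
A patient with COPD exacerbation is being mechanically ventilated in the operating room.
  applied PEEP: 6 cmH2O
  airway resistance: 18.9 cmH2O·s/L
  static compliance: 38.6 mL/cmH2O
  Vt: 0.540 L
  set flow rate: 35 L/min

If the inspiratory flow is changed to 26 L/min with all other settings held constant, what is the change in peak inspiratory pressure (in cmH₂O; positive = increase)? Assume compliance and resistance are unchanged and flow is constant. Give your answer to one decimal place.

-2.8

Flow: 35 L/min ÷ 60 = 0.5833 L/s.
New flow: 26 L/min ÷ 60 = 0.4333 L/s.
PIP = Vt/C + R·V̇ + PEEP (constant-flow equation of motion).
Only the resistive term changes: ΔPIP = R × ΔV̇ = 18.9 × (0.4333 − 0.5833) = 18.9 × -0.15 = -2.835 cmH2O.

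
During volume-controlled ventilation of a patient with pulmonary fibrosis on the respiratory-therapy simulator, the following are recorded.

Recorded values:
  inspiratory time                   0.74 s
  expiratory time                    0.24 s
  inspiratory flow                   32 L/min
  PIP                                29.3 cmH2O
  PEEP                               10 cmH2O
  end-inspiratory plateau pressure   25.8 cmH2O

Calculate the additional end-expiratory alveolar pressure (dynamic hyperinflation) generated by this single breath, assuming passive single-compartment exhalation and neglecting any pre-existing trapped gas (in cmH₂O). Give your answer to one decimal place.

Flow: 32 L/min ÷ 60 = 0.5333 L/s.
Vt = flow × Ti = 0.5333 L/s × 0.74 s × 1000 mL/L = 394.64 mL.
R = (PIP − Pplat)/V̇ = (29.3 − 25.8) / 0.5333 = 3.5/0.5333 = 6.563 cmH2O·s/L.
C = Vt/(Pplat − PEEP) = 394.64 / (25.8 − 10) = 394.64/15.8 = 24.977 mL/cmH2O.
τ = R × C = 6.563 × 0.02498 L/cmH2O = 0.1639 s.
Fraction remaining = e^(−Te/τ) = e^(−0.24/0.1639) = 0.2312; trapped volume = 394.64 × 0.2312 = 91.241 mL.
Additional alveolar pressure from trapping ≈ V_trapped / C = 91.241 / 24.977 = 3.653 cmH2O.

3.7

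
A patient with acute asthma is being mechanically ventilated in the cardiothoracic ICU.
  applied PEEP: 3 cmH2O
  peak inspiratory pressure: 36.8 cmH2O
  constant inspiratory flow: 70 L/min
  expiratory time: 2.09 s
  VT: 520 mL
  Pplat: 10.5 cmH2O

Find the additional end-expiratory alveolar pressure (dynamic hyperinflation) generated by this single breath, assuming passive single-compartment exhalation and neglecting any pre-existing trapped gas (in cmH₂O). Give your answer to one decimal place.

Flow: 70 L/min ÷ 60 = 1.1667 L/s.
R = (PIP − Pplat)/V̇ = (36.8 − 10.5) / 1.1667 = 26.3/1.1667 = 22.542 cmH2O·s/L.
C = Vt/(Pplat − PEEP) = 520.0 / (10.5 − 3) = 520.0/7.5 = 69.333 mL/cmH2O.
τ = R × C = 22.542 × 0.06933 L/cmH2O = 1.563 s.
Fraction remaining = e^(−Te/τ) = e^(−2.09/1.563) = 0.2626; trapped volume = 520.0 × 0.2626 = 136.55 mL.
Additional alveolar pressure from trapping ≈ V_trapped / C = 136.55 / 69.333 = 1.969 cmH2O.

2.0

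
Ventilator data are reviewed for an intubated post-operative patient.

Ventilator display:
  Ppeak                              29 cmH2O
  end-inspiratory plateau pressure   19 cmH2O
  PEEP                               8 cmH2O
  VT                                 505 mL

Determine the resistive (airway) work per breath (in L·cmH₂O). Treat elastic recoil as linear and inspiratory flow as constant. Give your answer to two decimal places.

5.05

With constant inspiratory flow the resistive pressure is constant at PIP − Pplat = 29 − 19 = 10.0 cmH2O, so resistive work = 10.0 × 0.505 = 5.05 L·cmH2O.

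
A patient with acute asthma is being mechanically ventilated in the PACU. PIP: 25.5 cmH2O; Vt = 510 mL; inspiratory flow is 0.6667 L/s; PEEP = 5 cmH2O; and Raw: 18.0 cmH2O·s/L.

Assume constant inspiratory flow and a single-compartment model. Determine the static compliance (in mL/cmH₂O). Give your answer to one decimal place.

60.0

Equation of motion (constant flow): PIP = Vt/C + R·V̇ + PEEP.
Vt/C = PIP − R·V̇ − PEEP = 25.5 − 18.0×0.6667 − 5 = 25.5 − 12.001 − 5 = 8.499 cmH2O.
C = Vt / 8.499 = 510 / 8.499 = 60.007 mL/cmH2O.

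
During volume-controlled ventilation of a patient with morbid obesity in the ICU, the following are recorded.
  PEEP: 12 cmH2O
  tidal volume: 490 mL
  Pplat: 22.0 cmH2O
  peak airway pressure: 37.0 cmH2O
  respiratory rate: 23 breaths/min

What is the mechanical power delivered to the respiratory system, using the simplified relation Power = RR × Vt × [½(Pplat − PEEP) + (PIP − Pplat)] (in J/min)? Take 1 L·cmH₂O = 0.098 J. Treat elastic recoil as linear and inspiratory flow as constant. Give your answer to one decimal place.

Per-breath work = Vt × [½(Pplat−PEEP) + (PIP−Pplat)] = 0.490 × [0.5×10.0 + 15.0] = 0.490 × 20.0 = 9.8 L·cmH2O.
Power = 23 × 9.8 = 225.4 L·cmH2O/min.
× 0.098 J/(L·cmH2O) → 22.089 J/min.

22.1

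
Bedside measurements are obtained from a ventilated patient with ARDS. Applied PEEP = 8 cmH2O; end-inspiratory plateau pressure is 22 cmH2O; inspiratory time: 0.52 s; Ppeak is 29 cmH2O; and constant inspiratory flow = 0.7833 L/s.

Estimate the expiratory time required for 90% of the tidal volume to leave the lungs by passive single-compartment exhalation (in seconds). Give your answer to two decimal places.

Vt = flow × Ti = 0.7833 L/s × 0.52 s × 1000 mL/L = 407.32 mL.
R = (PIP − Pplat)/V̇ = (29 − 22) / 0.7833 = 7.0/0.7833 = 8.937 cmH2O·s/L.
C = Vt/(Pplat − PEEP) = 407.32 / (22 − 8) = 407.32/14.0 = 29.094 mL/cmH2O.
τ = R × C = 8.937 × 0.02909 L/cmH2O = 0.26 s.
t = −τ·ln(1 − 0.90) = −0.26·ln(0.1) = 0.5987 s.

0.60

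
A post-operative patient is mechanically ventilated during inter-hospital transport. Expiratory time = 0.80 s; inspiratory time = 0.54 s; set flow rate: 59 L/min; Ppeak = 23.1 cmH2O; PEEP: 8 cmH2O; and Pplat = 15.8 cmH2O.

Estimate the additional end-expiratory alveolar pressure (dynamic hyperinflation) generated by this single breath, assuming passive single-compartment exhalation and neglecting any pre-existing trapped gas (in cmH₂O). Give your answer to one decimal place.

Flow: 59 L/min ÷ 60 = 0.9833 L/s.
Vt = flow × Ti = 0.9833 L/s × 0.54 s × 1000 mL/L = 530.98 mL.
R = (PIP − Pplat)/V̇ = (23.1 − 15.8) / 0.9833 = 7.3/0.9833 = 7.424 cmH2O·s/L.
C = Vt/(Pplat − PEEP) = 530.98 / (15.8 − 8) = 530.98/7.8 = 68.074 mL/cmH2O.
τ = R × C = 7.424 × 0.06807 L/cmH2O = 0.5054 s.
Fraction remaining = e^(−Te/τ) = e^(−0.80/0.5054) = 0.2054; trapped volume = 530.98 × 0.2054 = 109.06 mL.
Additional alveolar pressure from trapping ≈ V_trapped / C = 109.06 / 68.074 = 1.602 cmH2O.

1.6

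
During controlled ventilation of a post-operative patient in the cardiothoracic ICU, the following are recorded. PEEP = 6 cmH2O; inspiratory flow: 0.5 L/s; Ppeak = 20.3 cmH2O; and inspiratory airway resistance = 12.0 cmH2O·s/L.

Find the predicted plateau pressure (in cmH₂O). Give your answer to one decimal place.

Pplat = PIP − Raw × flow = 20.3 − 12.0 × 0.5 = 20.3 − 6.0 = 14.3 cmH2O.

14.3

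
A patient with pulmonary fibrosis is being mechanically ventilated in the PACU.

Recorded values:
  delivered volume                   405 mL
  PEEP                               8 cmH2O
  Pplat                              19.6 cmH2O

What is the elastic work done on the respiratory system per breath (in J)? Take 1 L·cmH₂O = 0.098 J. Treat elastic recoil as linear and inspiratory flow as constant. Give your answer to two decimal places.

0.23

Elastic work ≈ ½ × (Pplat − PEEP) × Vt = 0.5 × (19.6 − 8) × 0.405 L = 0.5 × 11.6 × 0.405 = 2.349 L·cmH2O.
× 0.098 J/(L·cmH2O) → 0.2302 J.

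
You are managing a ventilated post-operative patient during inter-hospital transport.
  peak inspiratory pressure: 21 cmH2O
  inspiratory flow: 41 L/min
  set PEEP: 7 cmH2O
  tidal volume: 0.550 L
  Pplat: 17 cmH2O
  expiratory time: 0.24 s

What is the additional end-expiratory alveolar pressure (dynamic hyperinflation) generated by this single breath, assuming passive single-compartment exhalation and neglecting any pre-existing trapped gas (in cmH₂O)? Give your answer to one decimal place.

4.7

Flow: 41 L/min ÷ 60 = 0.6833 L/s.
R = (PIP − Pplat)/V̇ = (21 − 17) / 0.6833 = 4.0/0.6833 = 5.854 cmH2O·s/L.
C = Vt/(Pplat − PEEP) = 550.0 / (17 − 7) = 550.0/10.0 = 55.0 mL/cmH2O.
τ = R × C = 5.854 × 0.055 L/cmH2O = 0.322 s.
Fraction remaining = e^(−Te/τ) = e^(−0.24/0.322) = 0.4746; trapped volume = 550.0 × 0.4746 = 261.03 mL.
Additional alveolar pressure from trapping ≈ V_trapped / C = 261.03 / 55.0 = 4.746 cmH2O.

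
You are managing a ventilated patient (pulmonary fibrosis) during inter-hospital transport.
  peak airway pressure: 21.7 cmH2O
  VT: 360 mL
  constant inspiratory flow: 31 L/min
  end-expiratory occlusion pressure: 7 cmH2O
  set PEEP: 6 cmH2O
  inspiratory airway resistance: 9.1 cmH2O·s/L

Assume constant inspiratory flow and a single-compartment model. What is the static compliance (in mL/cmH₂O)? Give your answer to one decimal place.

36.0

Flow: 31 L/min ÷ 60 = 0.5167 L/s.
Total PEEP = 7 cmH2O (set 6 + intrinsic 1); this is the baseline alveolar pressure.
Equation of motion (constant flow): PIP = Vt/C + R·V̇ + PEEP.
Vt/C = PIP − R·V̇ − PEEP = 21.7 − 9.1×0.5167 − 7 = 21.7 − 4.702 − 7 = 9.998 cmH2O.
C = Vt / 9.998 = 360 / 9.998 = 36.007 mL/cmH2O.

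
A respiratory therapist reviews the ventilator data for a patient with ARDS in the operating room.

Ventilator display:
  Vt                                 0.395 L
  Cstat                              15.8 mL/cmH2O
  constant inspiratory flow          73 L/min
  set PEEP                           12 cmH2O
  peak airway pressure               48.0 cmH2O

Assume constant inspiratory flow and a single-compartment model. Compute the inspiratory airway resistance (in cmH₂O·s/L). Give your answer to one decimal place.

9.0

Flow: 73 L/min ÷ 60 = 1.2167 L/s.
Equation of motion (constant flow): PIP = Vt/C + R·V̇ + PEEP.
R·V̇ = PIP − Vt/C − PEEP = 48.0 − 395/15.8 − 12 = 48.0 − 25.0 − 12 = 11.0 cmH2O.
R = 11.0 / 1.2167 = 9.041 cmH2O·s/L.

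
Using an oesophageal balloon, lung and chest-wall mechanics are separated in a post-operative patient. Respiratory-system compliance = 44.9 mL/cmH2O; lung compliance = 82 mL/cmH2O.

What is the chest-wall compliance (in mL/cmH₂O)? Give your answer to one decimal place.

1/Ccw = 1/Crs − 1/CL.
1/Ccw = 1/44.9 − 1/82 = 0.01008.
Ccw = 99.206 mL/cmH2O.

99.2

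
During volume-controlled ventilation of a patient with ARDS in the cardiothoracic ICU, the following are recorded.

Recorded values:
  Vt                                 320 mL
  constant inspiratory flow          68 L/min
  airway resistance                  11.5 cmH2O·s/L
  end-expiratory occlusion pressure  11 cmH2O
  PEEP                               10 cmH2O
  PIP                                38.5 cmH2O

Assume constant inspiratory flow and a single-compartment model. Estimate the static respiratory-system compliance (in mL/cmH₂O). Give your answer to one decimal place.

22.1

Flow: 68 L/min ÷ 60 = 1.1333 L/s.
Total PEEP = 11 cmH2O (set 10 + intrinsic 1); this is the baseline alveolar pressure.
Equation of motion (constant flow): PIP = Vt/C + R·V̇ + PEEP.
Vt/C = PIP − R·V̇ − PEEP = 38.5 − 11.5×1.1333 − 11 = 38.5 − 13.033 − 11 = 14.467 cmH2O.
C = Vt / 14.467 = 320 / 14.467 = 22.119 mL/cmH2O.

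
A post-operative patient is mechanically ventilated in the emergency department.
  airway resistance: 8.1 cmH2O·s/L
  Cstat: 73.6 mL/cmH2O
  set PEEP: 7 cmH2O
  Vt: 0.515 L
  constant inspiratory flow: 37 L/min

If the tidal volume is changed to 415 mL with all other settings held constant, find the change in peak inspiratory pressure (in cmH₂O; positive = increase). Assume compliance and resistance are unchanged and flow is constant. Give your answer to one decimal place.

-1.4

PIP = Vt/C + R·V̇ + PEEP (constant-flow equation of motion).
Only the elastic term changes: ΔPIP = ΔVt / C = (415 − 515) / 73.6 = -1.359 cmH2O.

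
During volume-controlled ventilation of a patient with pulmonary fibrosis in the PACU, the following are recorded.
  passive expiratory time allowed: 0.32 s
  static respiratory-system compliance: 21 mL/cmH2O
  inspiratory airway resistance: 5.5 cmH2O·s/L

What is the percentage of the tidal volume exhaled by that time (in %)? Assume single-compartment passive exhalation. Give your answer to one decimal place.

τ = R × C = 5.5 × 21 mL/cmH2O = 5.5 × 0.021 L/cmH2O = 0.1155 s.
Passive exhalation: V(t)/V₀ = e^(−t/τ) = e^(−0.32/0.1155) = 0.06263.
Fraction exhaled = 1 − 0.06263 = 0.9374 → 93.74%.

93.7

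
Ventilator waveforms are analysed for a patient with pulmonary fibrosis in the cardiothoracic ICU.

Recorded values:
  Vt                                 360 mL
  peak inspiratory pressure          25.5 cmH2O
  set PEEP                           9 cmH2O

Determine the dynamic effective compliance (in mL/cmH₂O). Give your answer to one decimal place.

21.8

Dynamic compliance = Vt / (PIP − PEEP) = 360 / (25.5 − 9) = 360 / 16.5 = 21.818 mL/cmH2O.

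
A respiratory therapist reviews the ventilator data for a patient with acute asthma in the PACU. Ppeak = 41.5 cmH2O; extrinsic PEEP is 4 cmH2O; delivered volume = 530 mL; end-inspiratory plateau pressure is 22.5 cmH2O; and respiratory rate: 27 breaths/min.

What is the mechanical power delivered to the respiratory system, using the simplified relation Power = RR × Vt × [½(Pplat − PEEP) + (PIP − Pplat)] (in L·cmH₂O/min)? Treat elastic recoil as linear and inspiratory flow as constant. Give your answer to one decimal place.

Per-breath work = Vt × [½(Pplat−PEEP) + (PIP−Pplat)] = 0.530 × [0.5×18.5 + 19.0] = 0.530 × 28.25 = 14.973 L·cmH2O.
Power = 27 × 14.973 = 404.27 L·cmH2O/min.

404.3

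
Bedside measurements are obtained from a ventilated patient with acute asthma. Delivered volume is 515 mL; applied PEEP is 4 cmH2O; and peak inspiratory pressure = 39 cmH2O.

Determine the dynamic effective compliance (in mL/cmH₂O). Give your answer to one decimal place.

Dynamic compliance = Vt / (PIP − PEEP) = 515 / (39 − 4) = 515 / 35.0 = 14.714 mL/cmH2O.

14.7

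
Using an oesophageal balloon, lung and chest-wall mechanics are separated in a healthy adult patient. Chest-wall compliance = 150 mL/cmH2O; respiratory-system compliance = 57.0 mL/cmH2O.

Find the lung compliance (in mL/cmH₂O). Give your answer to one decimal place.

91.9

1/CL = 1/Crs − 1/Ccw.
1/CL = 1/57.0 − 1/150 = 0.01088.
CL = 91.912 mL/cmH2O.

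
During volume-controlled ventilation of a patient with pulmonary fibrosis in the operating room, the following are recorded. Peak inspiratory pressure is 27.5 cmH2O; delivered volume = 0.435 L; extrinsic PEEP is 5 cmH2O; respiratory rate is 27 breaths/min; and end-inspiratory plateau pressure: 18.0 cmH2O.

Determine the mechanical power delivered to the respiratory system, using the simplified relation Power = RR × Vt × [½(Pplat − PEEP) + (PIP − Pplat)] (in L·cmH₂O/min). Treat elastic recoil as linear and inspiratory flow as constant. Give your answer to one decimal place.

187.9

Per-breath work = Vt × [½(Pplat−PEEP) + (PIP−Pplat)] = 0.435 × [0.5×13.0 + 9.5] = 0.435 × 16.0 = 6.96 L·cmH2O.
Power = 27 × 6.96 = 187.92 L·cmH2O/min.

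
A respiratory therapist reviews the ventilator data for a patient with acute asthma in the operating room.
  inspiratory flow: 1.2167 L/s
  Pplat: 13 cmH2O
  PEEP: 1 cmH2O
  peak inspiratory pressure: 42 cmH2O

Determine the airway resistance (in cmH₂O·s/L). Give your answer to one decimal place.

Raw = (PIP − Pplat) / flow = (42 − 13) / 1.2167 = 29.0 / 1.2167 = 23.835 cmH2O·s/L.

23.8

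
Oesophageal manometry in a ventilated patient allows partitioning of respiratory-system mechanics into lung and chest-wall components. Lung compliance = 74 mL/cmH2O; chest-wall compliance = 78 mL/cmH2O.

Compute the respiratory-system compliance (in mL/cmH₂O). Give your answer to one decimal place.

38.0

Lung and chest wall are elastances in series: 1/Crs = 1/CL + 1/Ccw.
1/Crs = 1/74 + 1/78 = 0.02633.
Crs = 37.979 mL/cmH2O.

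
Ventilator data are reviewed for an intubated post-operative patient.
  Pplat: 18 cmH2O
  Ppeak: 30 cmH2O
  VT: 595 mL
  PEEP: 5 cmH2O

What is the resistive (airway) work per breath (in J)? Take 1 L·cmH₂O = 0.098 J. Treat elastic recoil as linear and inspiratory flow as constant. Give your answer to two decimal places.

With constant inspiratory flow the resistive pressure is constant at PIP − Pplat = 30 − 18 = 12.0 cmH2O, so resistive work = 12.0 × 0.595 = 7.14 L·cmH2O.
× 0.098 J/(L·cmH2O) → 0.6997 J.

0.70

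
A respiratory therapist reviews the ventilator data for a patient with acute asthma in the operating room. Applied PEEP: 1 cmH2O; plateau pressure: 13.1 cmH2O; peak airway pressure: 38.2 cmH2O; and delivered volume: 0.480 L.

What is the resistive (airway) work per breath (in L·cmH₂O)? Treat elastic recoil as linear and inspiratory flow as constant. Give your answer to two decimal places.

With constant inspiratory flow the resistive pressure is constant at PIP − Pplat = 38.2 − 13.1 = 25.1 cmH2O, so resistive work = 25.1 × 0.480 = 12.048 L·cmH2O.

12.05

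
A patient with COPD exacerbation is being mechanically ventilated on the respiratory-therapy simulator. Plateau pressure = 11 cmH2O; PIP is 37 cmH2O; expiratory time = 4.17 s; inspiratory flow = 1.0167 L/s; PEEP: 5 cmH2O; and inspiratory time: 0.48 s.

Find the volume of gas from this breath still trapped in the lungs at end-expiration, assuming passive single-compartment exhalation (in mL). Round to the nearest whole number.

Vt = flow × Ti = 1.0167 L/s × 0.48 s × 1000 mL/L = 488.02 mL.
R = (PIP − Pplat)/V̇ = (37 − 11) / 1.0167 = 26.0/1.0167 = 25.573 cmH2O·s/L.
C = Vt/(Pplat − PEEP) = 488.02 / (11 − 5) = 488.02/6.0 = 81.337 mL/cmH2O.
τ = R × C = 25.573 × 0.08134 L/cmH2O = 2.08 s.
Fraction remaining = e^(−Te/τ) = e^(−4.17/2.08) = 0.1347.
Trapped volume = 488.02 × 0.1347 = 65.736 mL.

66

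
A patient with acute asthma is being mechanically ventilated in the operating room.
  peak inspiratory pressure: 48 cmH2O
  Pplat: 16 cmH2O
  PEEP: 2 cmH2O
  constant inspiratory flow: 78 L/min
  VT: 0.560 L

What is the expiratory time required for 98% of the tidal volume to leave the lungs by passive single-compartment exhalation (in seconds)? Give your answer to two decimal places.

3.85

Flow: 78 L/min ÷ 60 = 1.3 L/s.
R = (PIP − Pplat)/V̇ = (48 − 16) / 1.3 = 32.0/1.3 = 24.615 cmH2O·s/L.
C = Vt/(Pplat − PEEP) = 560.0 / (16 − 2) = 560.0/14.0 = 40.0 mL/cmH2O.
τ = R × C = 24.615 × 0.04 L/cmH2O = 0.9846 s.
t = −τ·ln(1 − 0.98) = −0.9846·ln(0.02) = 3.852 s.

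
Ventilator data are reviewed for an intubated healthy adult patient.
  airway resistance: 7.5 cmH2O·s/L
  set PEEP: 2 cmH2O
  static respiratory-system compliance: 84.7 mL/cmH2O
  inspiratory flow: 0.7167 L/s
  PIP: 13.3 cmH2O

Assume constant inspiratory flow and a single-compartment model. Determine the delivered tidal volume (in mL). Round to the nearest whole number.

Equation of motion (constant flow): PIP = Vt/C + R·V̇ + PEEP.
Vt/C = PIP − R·V̇ − PEEP = 13.3 − 5.375 − 2 = 5.925 cmH2O.
Vt = C × 5.925 = 84.7 × 5.925 = 501.85 mL.

502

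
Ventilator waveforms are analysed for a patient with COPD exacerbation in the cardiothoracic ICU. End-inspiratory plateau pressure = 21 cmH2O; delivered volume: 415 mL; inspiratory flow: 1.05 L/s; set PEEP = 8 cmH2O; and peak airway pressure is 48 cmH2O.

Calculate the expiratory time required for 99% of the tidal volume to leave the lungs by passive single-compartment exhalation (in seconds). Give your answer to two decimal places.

3.78

R = (PIP − Pplat)/V̇ = (48 − 21) / 1.05 = 27.0/1.05 = 25.714 cmH2O·s/L.
C = Vt/(Pplat − PEEP) = 415.0 / (21 − 8) = 415.0/13.0 = 31.923 mL/cmH2O.
τ = R × C = 25.714 × 0.03192 L/cmH2O = 0.8208 s.
t = −τ·ln(1 − 0.99) = −0.8208·ln(0.01) = 3.78 s.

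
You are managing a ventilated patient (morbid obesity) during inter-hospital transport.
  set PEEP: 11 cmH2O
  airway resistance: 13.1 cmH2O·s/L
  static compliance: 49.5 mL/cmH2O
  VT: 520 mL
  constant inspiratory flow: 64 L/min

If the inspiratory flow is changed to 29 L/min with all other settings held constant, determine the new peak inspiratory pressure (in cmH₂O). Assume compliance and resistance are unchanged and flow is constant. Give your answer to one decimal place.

Flow: 64 L/min ÷ 60 = 1.0667 L/s.
New flow: 29 L/min ÷ 60 = 0.4833 L/s.
PIP = Vt/C + R·V̇ + PEEP (constant-flow equation of motion).
Only the resistive term changes: ΔPIP = R × ΔV̇ = 13.1 × (0.4833 − 1.0667) = 13.1 × -0.5834 = -7.643 cmH2O.
Original PIP = 520/49.5 + 13.1×1.0667 + 11 = 35.479 cmH2O; new PIP = 35.479 + (-7.643) = 27.836 cmH2O.

27.8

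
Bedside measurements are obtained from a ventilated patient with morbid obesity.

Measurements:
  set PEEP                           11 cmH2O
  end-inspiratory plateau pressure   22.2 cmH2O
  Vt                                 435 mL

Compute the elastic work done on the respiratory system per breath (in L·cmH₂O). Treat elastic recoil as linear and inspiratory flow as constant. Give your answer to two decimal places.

Elastic work ≈ ½ × (Pplat − PEEP) × Vt = 0.5 × (22.2 − 11) × 0.435 L = 0.5 × 11.2 × 0.435 = 2.436 L·cmH2O.

2.44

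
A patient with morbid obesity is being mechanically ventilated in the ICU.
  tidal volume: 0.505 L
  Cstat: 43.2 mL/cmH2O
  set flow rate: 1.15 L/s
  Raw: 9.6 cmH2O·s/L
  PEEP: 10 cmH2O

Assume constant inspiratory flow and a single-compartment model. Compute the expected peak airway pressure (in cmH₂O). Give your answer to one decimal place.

Equation of motion (constant flow): PIP = Vt/C + R·V̇ + PEEP.
PIP = 505/43.2 + 9.6×1.15 + 10 = 11.69 + 11.04 + 10 = 32.73 cmH2O.

32.7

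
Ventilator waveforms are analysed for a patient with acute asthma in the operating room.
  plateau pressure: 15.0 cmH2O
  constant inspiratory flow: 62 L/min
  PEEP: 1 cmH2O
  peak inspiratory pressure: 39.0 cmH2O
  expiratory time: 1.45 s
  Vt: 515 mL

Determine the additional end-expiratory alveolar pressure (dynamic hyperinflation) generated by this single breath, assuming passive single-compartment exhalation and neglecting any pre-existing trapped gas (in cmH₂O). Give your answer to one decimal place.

Flow: 62 L/min ÷ 60 = 1.0333 L/s.
R = (PIP − Pplat)/V̇ = (39.0 − 15.0) / 1.0333 = 24.0/1.0333 = 23.227 cmH2O·s/L.
C = Vt/(Pplat − PEEP) = 515.0 / (15.0 − 1) = 515.0/14.0 = 36.786 mL/cmH2O.
τ = R × C = 23.227 × 0.03679 L/cmH2O = 0.8545 s.
Fraction remaining = e^(−Te/τ) = e^(−1.45/0.8545) = 0.1833; trapped volume = 515.0 × 0.1833 = 94.4 mL.
Additional alveolar pressure from trapping ≈ V_trapped / C = 94.4 / 36.786 = 2.566 cmH2O.

2.6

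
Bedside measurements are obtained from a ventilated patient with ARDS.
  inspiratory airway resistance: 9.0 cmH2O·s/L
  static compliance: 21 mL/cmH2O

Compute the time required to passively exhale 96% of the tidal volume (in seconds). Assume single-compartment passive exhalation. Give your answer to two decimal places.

0.61

τ = R × C = 9.0 × 21 mL/cmH2O = 9.0 × 0.021 L/cmH2O = 0.189 s.
Exhaled fraction f = 1 − e^(−t/τ) → t = −τ·ln(1 − f) = −0.189·ln(0.04) = 0.6084 s.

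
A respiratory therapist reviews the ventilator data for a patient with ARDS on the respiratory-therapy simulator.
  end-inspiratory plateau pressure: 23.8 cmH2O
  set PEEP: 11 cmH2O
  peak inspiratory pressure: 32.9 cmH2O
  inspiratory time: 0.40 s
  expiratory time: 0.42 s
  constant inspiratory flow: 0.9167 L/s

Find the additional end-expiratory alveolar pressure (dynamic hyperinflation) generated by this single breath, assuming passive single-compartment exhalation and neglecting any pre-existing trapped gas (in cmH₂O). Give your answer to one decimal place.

Vt = flow × Ti = 0.9167 L/s × 0.40 s × 1000 mL/L = 366.68 mL.
R = (PIP − Pplat)/V̇ = (32.9 − 23.8) / 0.9167 = 9.1/0.9167 = 9.927 cmH2O·s/L.
C = Vt/(Pplat − PEEP) = 366.68 / (23.8 − 11) = 366.68/12.8 = 28.647 mL/cmH2O.
τ = R × C = 9.927 × 0.02865 L/cmH2O = 0.2844 s.
Fraction remaining = e^(−Te/τ) = e^(−0.42/0.2844) = 0.2284; trapped volume = 366.68 × 0.2284 = 83.75 mL.
Additional alveolar pressure from trapping ≈ V_trapped / C = 83.75 / 28.647 = 2.924 cmH2O.

2.9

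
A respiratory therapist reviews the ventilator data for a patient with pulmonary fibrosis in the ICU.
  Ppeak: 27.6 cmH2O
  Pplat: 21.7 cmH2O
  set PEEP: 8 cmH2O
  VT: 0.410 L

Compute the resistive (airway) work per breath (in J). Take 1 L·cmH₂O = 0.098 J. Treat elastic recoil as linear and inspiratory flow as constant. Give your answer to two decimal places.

With constant inspiratory flow the resistive pressure is constant at PIP − Pplat = 27.6 − 21.7 = 5.9 cmH2O, so resistive work = 5.9 × 0.410 = 2.419 L·cmH2O.
× 0.098 J/(L·cmH2O) → 0.2371 J.

0.24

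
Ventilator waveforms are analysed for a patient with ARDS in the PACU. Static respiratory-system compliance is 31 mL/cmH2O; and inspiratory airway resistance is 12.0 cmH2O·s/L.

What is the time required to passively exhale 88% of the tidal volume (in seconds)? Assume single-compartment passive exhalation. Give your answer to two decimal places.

τ = R × C = 12.0 × 31 mL/cmH2O = 12.0 × 0.031 L/cmH2O = 0.372 s.
Exhaled fraction f = 1 − e^(−t/τ) → t = −τ·ln(1 − f) = −0.372·ln(0.12) = 0.7887 s.

0.79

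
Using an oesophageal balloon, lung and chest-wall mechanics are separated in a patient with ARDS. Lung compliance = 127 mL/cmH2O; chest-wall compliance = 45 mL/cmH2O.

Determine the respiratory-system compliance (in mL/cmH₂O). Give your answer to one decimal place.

Lung and chest wall are elastances in series: 1/Crs = 1/CL + 1/Ccw.
1/Crs = 1/127 + 1/45 = 0.0301.
Crs = 33.223 mL/cmH2O.

33.2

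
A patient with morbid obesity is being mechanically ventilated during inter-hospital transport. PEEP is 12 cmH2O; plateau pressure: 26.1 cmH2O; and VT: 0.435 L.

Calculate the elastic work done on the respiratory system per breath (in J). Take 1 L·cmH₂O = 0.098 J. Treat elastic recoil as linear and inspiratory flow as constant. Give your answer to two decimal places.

0.30

Elastic work ≈ ½ × (Pplat − PEEP) × Vt = 0.5 × (26.1 − 12) × 0.435 L = 0.5 × 14.1 × 0.435 = 3.067 L·cmH2O.
× 0.098 J/(L·cmH2O) → 0.3006 J.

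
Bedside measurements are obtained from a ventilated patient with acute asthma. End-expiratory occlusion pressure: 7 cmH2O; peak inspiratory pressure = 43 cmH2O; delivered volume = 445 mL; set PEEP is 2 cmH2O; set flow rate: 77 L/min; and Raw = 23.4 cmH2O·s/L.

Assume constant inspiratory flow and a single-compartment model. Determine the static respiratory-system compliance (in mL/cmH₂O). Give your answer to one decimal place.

Flow: 77 L/min ÷ 60 = 1.2833 L/s.
Total PEEP = 7 cmH2O (set 2 + intrinsic 5); this is the baseline alveolar pressure.
Equation of motion (constant flow): PIP = Vt/C + R·V̇ + PEEP.
Vt/C = PIP − R·V̇ − PEEP = 43 − 23.4×1.2833 − 7 = 43 − 30.029 − 7 = 5.971 cmH2O.
C = Vt / 5.971 = 445 / 5.971 = 74.527 mL/cmH2O.

74.5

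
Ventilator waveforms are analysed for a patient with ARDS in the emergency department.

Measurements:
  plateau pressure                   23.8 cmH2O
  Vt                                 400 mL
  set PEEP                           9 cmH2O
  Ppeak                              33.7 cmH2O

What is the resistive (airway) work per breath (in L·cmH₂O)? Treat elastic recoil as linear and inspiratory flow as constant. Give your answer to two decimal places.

With constant inspiratory flow the resistive pressure is constant at PIP − Pplat = 33.7 − 23.8 = 9.9 cmH2O, so resistive work = 9.9 × 0.400 = 3.96 L·cmH2O.

3.96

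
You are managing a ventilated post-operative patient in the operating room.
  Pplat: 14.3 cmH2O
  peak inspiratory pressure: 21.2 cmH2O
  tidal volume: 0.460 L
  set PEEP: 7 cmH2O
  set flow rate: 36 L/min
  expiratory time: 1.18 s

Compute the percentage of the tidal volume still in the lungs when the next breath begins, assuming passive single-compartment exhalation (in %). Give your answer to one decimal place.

Flow: 36 L/min ÷ 60 = 0.6 L/s.
R = (PIP − Pplat)/V̇ = (21.2 − 14.3) / 0.6 = 6.9/0.6 = 11.5 cmH2O·s/L.
C = Vt/(Pplat − PEEP) = 460.0 / (14.3 − 7) = 460.0/7.3 = 63.014 mL/cmH2O.
τ = R × C = 11.5 × 0.06301 L/cmH2O = 0.7246 s.
Fraction remaining at end-expiration = e^(−Te/τ) = e^(−1.18/0.7246) = 0.1962 → 19.62%.

19.6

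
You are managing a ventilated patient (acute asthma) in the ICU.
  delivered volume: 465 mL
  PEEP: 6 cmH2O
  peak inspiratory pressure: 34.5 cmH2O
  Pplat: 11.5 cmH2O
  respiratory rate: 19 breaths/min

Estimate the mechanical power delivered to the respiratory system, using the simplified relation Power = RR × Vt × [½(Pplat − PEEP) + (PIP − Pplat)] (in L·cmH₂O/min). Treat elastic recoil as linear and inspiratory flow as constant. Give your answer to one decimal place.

227.5

Per-breath work = Vt × [½(Pplat−PEEP) + (PIP−Pplat)] = 0.465 × [0.5×5.5 + 23.0] = 0.465 × 25.75 = 11.974 L·cmH2O.
Power = 19 × 11.974 = 227.51 L·cmH2O/min.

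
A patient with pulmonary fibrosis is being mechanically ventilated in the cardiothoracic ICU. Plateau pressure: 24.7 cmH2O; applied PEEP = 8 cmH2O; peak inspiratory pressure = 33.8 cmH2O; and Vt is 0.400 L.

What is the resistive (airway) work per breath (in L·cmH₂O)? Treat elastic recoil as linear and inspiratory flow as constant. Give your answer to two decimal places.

With constant inspiratory flow the resistive pressure is constant at PIP − Pplat = 33.8 − 24.7 = 9.1 cmH2O, so resistive work = 9.1 × 0.400 = 3.64 L·cmH2O.

3.64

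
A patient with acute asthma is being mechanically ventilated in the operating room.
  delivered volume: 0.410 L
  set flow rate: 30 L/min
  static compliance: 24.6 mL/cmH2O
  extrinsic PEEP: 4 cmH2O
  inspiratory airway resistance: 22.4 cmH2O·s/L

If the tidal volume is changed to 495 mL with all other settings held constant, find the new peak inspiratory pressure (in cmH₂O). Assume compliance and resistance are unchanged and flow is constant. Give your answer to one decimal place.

Flow: 30 L/min ÷ 60 = 0.5 L/s.
PIP = Vt/C + R·V̇ + PEEP (constant-flow equation of motion).
Only the elastic term changes: ΔPIP = ΔVt / C = (495 − 410) / 24.6 = 3.455 cmH2O.
Original PIP = 410/24.6 + 22.4×0.5 + 4 = 31.867 cmH2O; new PIP = 31.867 + (3.455) = 35.322 cmH2O.

35.3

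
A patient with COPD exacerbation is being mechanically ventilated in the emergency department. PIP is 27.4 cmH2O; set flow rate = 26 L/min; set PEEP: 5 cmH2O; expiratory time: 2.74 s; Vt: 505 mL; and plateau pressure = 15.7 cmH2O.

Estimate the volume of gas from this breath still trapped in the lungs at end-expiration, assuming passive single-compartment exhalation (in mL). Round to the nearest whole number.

59

Flow: 26 L/min ÷ 60 = 0.4333 L/s.
R = (PIP − Pplat)/V̇ = (27.4 − 15.7) / 0.4333 = 11.7/0.4333 = 27.002 cmH2O·s/L.
C = Vt/(Pplat − PEEP) = 505.0 / (15.7 − 5) = 505.0/10.7 = 47.196 mL/cmH2O.
τ = R × C = 27.002 × 0.0472 L/cmH2O = 1.274 s.
Fraction remaining = e^(−Te/τ) = e^(−2.74/1.274) = 0.1164.
Trapped volume = 505.0 × 0.1164 = 58.782 mL.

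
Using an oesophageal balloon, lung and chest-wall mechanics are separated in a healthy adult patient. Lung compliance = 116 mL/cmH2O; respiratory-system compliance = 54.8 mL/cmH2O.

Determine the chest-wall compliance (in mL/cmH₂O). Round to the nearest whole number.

1/Ccw = 1/Crs − 1/CL.
1/Ccw = 1/54.8 − 1/116 = 0.009627.
Ccw = 103.87 mL/cmH2O.

104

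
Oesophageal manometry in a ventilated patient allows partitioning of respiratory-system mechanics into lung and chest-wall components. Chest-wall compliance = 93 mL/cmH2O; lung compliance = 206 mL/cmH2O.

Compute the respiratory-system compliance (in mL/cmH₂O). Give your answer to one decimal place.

Lung and chest wall are elastances in series: 1/Crs = 1/CL + 1/Ccw.
1/Crs = 1/206 + 1/93 = 0.01561.
Crs = 64.061 mL/cmH2O.

64.1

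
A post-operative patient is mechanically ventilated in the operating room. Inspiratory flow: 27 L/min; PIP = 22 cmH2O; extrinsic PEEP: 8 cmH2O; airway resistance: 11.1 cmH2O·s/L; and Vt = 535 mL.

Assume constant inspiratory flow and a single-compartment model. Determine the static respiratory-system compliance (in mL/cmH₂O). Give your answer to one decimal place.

59.4

Flow: 27 L/min ÷ 60 = 0.45 L/s.
Equation of motion (constant flow): PIP = Vt/C + R·V̇ + PEEP.
Vt/C = PIP − R·V̇ − PEEP = 22 − 11.1×0.45 − 8 = 22 − 4.995 − 8 = 9.005 cmH2O.
C = Vt / 9.005 = 535 / 9.005 = 59.411 mL/cmH2O.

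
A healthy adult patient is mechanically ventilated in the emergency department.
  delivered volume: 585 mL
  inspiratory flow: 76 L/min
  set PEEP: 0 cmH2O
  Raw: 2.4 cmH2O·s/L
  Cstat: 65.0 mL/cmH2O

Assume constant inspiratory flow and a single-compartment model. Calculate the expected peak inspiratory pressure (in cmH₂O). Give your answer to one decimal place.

12.0

Flow: 76 L/min ÷ 60 = 1.2667 L/s.
Equation of motion (constant flow): PIP = Vt/C + R·V̇ + PEEP.
PIP = 585/65.0 + 2.4×1.2667 + 0 = 9.0 + 3.04 + 0 = 12.04 cmH2O.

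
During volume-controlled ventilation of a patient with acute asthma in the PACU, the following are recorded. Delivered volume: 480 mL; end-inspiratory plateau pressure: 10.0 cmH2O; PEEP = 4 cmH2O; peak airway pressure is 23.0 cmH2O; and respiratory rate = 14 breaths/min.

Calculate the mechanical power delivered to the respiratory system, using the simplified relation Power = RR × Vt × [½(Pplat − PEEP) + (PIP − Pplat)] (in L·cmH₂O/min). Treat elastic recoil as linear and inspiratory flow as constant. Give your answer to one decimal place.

107.5

Per-breath work = Vt × [½(Pplat−PEEP) + (PIP−Pplat)] = 0.480 × [0.5×6.0 + 13.0] = 0.480 × 16.0 = 7.68 L·cmH2O.
Power = 14 × 7.68 = 107.52 L·cmH2O/min.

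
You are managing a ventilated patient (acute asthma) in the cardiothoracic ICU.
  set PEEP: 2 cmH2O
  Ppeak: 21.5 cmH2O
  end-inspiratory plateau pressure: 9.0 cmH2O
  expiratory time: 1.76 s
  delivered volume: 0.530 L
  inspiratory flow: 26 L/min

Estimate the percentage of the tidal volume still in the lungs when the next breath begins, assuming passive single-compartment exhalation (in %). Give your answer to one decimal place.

44.7

Flow: 26 L/min ÷ 60 = 0.4333 L/s.
R = (PIP − Pplat)/V̇ = (21.5 − 9.0) / 0.4333 = 12.5/0.4333 = 28.848 cmH2O·s/L.
C = Vt/(Pplat − PEEP) = 530.0 / (9.0 − 2) = 530.0/7.0 = 75.714 mL/cmH2O.
τ = R × C = 28.848 × 0.07571 L/cmH2O = 2.184 s.
Fraction remaining at end-expiration = e^(−Te/τ) = e^(−1.76/2.184) = 0.4467 → 44.67%.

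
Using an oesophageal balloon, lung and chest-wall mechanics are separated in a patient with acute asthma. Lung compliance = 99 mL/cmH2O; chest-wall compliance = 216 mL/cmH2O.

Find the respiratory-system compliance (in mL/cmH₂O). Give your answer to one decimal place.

67.9

Lung and chest wall are elastances in series: 1/Crs = 1/CL + 1/Ccw.
1/Crs = 1/99 + 1/216 = 0.01473.
Crs = 67.889 mL/cmH2O.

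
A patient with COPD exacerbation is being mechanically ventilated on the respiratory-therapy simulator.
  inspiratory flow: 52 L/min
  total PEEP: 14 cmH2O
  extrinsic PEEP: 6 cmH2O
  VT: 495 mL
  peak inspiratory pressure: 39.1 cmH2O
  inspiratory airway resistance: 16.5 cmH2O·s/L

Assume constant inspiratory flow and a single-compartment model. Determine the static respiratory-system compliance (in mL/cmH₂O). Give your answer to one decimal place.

Flow: 52 L/min ÷ 60 = 0.8667 L/s.
Total PEEP = 14 cmH2O (set 6 + intrinsic 8); this is the baseline alveolar pressure.
Equation of motion (constant flow): PIP = Vt/C + R·V̇ + PEEP.
Vt/C = PIP − R·V̇ − PEEP = 39.1 − 16.5×0.8667 − 14 = 39.1 − 14.301 − 14 = 10.799 cmH2O.
C = Vt / 10.799 = 495 / 10.799 = 45.838 mL/cmH2O.

45.8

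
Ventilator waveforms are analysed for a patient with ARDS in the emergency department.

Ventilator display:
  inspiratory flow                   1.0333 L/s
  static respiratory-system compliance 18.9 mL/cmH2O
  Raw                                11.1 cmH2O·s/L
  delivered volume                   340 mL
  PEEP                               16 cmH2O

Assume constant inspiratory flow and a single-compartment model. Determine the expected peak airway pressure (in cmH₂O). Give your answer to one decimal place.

Equation of motion (constant flow): PIP = Vt/C + R·V̇ + PEEP.
PIP = 340/18.9 + 11.1×1.0333 + 16 = 17.989 + 11.47 + 16 = 45.459 cmH2O.

45.5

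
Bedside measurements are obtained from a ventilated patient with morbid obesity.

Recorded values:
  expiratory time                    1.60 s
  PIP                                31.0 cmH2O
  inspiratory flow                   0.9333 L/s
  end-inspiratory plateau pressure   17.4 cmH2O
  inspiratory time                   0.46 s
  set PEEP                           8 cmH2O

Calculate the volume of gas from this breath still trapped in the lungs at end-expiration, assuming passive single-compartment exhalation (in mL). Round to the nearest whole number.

Vt = flow × Ti = 0.9333 L/s × 0.46 s × 1000 mL/L = 429.32 mL.
R = (PIP − Pplat)/V̇ = (31.0 − 17.4) / 0.9333 = 13.6/0.9333 = 14.572 cmH2O·s/L.
C = Vt/(Pplat − PEEP) = 429.32 / (17.4 − 8) = 429.32/9.4 = 45.672 mL/cmH2O.
τ = R × C = 14.572 × 0.04567 L/cmH2O = 0.6655 s.
Fraction remaining = e^(−Te/τ) = e^(−1.60/0.6655) = 0.09034.
Trapped volume = 429.32 × 0.09034 = 38.785 mL.

39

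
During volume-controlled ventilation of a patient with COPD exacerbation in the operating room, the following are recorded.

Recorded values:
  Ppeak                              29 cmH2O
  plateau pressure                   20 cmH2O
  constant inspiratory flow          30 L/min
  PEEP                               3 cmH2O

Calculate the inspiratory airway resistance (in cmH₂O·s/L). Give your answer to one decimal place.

Flow: 30 L/min ÷ 60 = 0.5 L/s.
Raw = (PIP − Pplat) / flow = (29 − 20) / 0.5 = 9.0 / 0.5 = 18.0 cmH2O·s/L.

18.0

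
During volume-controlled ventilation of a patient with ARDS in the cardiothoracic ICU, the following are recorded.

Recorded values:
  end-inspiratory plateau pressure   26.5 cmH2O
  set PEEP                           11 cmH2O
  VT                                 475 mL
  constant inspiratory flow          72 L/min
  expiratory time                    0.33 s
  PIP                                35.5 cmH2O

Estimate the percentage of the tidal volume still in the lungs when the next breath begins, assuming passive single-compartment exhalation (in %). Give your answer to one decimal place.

23.8

Flow: 72 L/min ÷ 60 = 1.2 L/s.
R = (PIP − Pplat)/V̇ = (35.5 − 26.5) / 1.2 = 9.0/1.2 = 7.5 cmH2O·s/L.
C = Vt/(Pplat − PEEP) = 475.0 / (26.5 − 11) = 475.0/15.5 = 30.645 mL/cmH2O.
τ = R × C = 7.5 × 0.03065 L/cmH2O = 0.2299 s.
Fraction remaining at end-expiration = e^(−Te/τ) = e^(−0.33/0.2299) = 0.238 → 23.8%.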